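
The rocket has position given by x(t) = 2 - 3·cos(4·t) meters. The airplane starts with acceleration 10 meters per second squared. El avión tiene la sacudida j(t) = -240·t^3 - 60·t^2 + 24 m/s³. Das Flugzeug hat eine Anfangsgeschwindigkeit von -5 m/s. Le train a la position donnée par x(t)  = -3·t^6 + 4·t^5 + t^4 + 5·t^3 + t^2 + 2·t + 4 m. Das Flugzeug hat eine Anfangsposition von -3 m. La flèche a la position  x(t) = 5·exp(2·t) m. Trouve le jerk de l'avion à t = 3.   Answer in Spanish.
De la ecuación de la sacudida j(t) = -240·t^3 - 60·t^2 + 24, sustituimos t = 3 para obtener j = -6996.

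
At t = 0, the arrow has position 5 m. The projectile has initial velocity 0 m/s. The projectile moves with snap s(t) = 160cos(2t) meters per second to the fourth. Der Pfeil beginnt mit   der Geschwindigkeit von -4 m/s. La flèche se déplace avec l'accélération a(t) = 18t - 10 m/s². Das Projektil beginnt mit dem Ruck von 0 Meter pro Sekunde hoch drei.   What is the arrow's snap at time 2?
Starting from acceleration a(t) = 18·t - 10, we take 2 derivatives. The derivative of acceleration gives jerk: j(t) = 18. Differentiating jerk, we get snap: s(t) = 0. We have snap s(t) = 0. Substituting t = 2: s(2) = 0.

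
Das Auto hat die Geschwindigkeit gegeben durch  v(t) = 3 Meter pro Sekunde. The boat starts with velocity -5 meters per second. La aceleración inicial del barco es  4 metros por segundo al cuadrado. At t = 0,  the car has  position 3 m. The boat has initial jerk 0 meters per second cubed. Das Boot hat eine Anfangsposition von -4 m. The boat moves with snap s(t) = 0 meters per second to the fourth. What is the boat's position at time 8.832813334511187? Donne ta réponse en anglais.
Starting from snap s(t) = 0, we take 4 antiderivatives. The integral of snap is jerk. Using j(0) = 0, we get j(t) = 0. Taking ∫j(t)dt and applying a(0) = 4, we find a(t) = 4. The antiderivative of acceleration is velocity. Using v(0) = -5, we get v(t) = 4·t - 5. Finding the antiderivative of v(t) and using x(0) = -4: x(t) = 2·t^2 - 5·t - 4. Using x(t) = 2·t^2 - 5·t - 4 and substituting t = 8.832813334511187, we find x = 107.873116132081.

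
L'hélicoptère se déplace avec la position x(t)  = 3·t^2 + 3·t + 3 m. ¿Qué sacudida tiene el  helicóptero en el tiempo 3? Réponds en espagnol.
Debemos derivar nuestra ecuación de la posición x(t) = 3·t^2 + 3·t + 3 3 veces. Derivando la posición, obtenemos la velocidad: v(t) = 6·t + 3. Derivando la velocidad, obtenemos la aceleración: a(t) = 6. Tomando d/dt de a(t), encontramos j(t) = 0. De la ecuación de la sacudida j(t) = 0, sustituimos t = 3 para obtener j = 0.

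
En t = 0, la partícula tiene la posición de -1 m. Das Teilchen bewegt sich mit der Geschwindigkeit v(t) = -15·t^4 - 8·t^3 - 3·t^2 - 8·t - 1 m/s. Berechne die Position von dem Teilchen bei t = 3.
Um dies zu lösen, müssen wir 1 Integral unserer Gleichung für die Geschwindigkeit v(t) = -15·t^4 - 8·t^3 - 3·t^2 - 8·t - 1 finden. Das Integral von der Geschwindigkeit, mit x(0) = -1, ergibt die Position: x(t) = -3·t^5 - 2·t^4 - t^3 - 4·t^2 - t - 1. Mit x(t) = -3·t^5 - 2·t^4 - t^3 - 4·t^2 - t - 1 und Einsetzen von t = 3, finden wir x = -958.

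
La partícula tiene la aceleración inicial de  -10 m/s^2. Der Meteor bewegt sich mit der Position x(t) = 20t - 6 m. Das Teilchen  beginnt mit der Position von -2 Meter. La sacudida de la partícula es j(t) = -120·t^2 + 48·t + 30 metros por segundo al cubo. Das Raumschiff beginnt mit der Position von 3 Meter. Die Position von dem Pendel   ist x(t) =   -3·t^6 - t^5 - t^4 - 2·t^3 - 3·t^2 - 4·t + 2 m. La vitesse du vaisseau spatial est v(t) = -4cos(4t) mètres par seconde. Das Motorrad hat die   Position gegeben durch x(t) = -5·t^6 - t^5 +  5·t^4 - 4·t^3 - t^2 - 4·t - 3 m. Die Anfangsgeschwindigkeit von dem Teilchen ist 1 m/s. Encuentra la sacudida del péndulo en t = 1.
Partiendo de la posición x(t) = -3·t^6 - t^5 - t^4 - 2·t^3 - 3·t^2 - 4·t + 2, tomamos 3 derivadas. Derivando la posición, obtenemos la velocidad: v(t) = -18·t^5 - 5·t^4 - 4·t^3 - 6·t^2 - 6·t - 4. La derivada de la velocidad da la aceleración: a(t) = -90·t^4 - 20·t^3 - 12·t^2 - 12·t - 6. Derivando la aceleración, obtenemos la sacudida: j(t) = -360·t^3 - 60·t^2 - 24·t - 12. Tenemos la sacudida j(t) = -360·t^3 - 60·t^2 - 24·t - 12. Sustituyendo t = 1: j(1) = -456.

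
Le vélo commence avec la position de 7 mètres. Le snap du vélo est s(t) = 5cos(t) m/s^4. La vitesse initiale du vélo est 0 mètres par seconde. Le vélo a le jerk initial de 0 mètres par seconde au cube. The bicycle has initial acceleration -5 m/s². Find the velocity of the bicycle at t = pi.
We must find the antiderivative of our snap equation s(t) = 5·cos(t) 3 times. The antiderivative of snap is jerk. Using j(0) = 0, we get j(t) = 5·sin(t). The antiderivative of jerk, with a(0) = -5, gives acceleration: a(t) = -5·cos(t). Finding the integral of a(t) and using v(0) = 0: v(t) = -5·sin(t). From the given velocity equation v(t) = -5·sin(t), we substitute t = pi to get v = 0.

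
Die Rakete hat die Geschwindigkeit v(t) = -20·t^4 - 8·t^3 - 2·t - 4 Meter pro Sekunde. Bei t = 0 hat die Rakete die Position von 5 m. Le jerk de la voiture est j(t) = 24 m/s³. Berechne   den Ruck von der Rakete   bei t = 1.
Wir müssen unsere Gleichung für die Geschwindigkeit v(t) = -20·t^4 - 8·t^3 - 2·t - 4 2-mal ableiten. Mit d/dt von v(t) finden wir a(t) = -80·t^3 - 24·t^2 - 2. Durch Ableiten von der Beschleunigung erhalten wir den Ruck: j(t) = -240·t^2 - 48·t. Wir haben den Ruck j(t) = -240·t^2 - 48·t. Durch Einsetzen von t = 1: j(1) = -288.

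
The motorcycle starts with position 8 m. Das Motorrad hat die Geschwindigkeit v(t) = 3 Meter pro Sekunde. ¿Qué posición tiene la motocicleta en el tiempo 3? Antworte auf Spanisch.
Necesitamos integrar nuestra ecuación de la velocidad v(t) = 3 1 vez. La antiderivada de la velocidad, con x(0) = 8, da la posición: x(t) = 3·t + 8. Tenemos la posición x(t) = 3·t + 8. Sustituyendo t = 3: x(3) = 17.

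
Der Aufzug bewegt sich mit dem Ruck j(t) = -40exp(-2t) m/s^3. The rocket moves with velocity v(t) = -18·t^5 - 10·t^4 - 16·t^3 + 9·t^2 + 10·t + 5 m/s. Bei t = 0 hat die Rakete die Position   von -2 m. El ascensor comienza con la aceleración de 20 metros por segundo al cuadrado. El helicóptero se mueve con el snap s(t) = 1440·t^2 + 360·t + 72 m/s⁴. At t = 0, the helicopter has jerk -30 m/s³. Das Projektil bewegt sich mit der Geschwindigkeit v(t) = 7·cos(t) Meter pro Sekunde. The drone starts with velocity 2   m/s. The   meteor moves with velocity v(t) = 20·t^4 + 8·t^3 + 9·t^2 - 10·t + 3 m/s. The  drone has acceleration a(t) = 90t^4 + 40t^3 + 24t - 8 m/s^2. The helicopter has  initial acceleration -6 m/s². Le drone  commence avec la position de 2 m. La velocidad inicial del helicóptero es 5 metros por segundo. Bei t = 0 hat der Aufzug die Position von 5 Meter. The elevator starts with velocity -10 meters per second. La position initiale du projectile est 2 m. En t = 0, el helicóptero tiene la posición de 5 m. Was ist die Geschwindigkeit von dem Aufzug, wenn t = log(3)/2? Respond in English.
To find the answer, we compute 2 antiderivatives of j(t) = -40·exp(-2·t). Integrating jerk and using the initial condition a(0) = 20, we get a(t) = 20·exp(-2·t). Integrating acceleration and using the initial condition v(0) = -10, we get v(t) = -10·exp(-2·t). We have velocity v(t) = -10·exp(-2·t). Substituting t = log(3)/2: v(log(3)/2) = -10/3.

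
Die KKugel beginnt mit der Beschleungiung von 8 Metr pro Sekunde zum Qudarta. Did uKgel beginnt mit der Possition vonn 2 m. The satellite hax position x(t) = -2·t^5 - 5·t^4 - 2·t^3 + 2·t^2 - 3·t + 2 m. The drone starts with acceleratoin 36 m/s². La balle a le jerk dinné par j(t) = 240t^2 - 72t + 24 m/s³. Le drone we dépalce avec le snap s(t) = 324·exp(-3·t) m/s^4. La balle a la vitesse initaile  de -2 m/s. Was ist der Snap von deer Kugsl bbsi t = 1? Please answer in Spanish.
Debemos derivar nuestra ecuación de la sacudida j(t) = 240·t^2 - 72·t + 24 1 vez. La derivada de la sacudida da el snap: s(t) = 480·t - 72. Tenemos el snap s(t) = 480·t - 72. Sustituyendo t = 1: s(1) = 408.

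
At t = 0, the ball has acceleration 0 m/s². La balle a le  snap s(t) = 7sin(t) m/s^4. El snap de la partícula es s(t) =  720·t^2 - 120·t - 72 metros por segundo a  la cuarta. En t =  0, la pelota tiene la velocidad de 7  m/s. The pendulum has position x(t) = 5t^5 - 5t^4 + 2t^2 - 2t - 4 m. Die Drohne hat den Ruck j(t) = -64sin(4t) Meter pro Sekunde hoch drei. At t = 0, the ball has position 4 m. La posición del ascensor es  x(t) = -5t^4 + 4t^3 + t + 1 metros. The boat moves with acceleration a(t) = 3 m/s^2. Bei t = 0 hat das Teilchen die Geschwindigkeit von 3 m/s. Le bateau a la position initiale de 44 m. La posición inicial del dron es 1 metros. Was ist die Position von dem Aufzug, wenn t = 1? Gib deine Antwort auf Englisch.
Using x(t) = -5·t^4 + 4·t^3 + t + 1 and substituting t = 1, we find x = 1.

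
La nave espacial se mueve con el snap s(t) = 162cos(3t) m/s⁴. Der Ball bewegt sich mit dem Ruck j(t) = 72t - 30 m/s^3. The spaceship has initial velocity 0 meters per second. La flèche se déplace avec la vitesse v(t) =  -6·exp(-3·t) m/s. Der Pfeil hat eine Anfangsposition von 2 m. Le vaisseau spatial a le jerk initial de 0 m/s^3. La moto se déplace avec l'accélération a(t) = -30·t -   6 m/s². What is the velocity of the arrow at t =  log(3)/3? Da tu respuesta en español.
De la ecuación de la velocidad v(t) = -6·exp(-3·t), sustituimos t = log(3)/3 para obtener v = -2.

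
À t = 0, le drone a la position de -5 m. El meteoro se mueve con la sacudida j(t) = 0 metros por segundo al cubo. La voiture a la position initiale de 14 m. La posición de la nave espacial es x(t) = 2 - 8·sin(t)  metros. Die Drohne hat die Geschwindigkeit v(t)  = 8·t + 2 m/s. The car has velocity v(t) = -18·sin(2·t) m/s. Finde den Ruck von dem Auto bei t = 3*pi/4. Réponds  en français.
Pour résoudre ceci, nous devons prendre 2 dérivées de notre équation de la vitesse v(t) = -18·sin(2·t). La dérivée de la vitesse donne l'accélération: a(t) = -36·cos(2·t). La dérivée de l'accélération donne le jerk: j(t) = 72·sin(2·t). Nous avons le jerk j(t) = 72·sin(2·t). En substituant t = 3*pi/4: j(3*pi/4) = -72.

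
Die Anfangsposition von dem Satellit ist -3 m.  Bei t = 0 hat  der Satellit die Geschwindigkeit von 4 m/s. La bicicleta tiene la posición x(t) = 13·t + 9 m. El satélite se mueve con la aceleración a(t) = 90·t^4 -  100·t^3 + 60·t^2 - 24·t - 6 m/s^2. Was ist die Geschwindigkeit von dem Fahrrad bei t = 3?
Ausgehend von der Position x(t) = 13·t + 9, nehmen wir 1 Ableitung. Die Ableitung von der Position ergibt die Geschwindigkeit: v(t) = 13. Aus der Gleichung für die Geschwindigkeit v(t) = 13, setzen wir t = 3 ein und erhalten v = 13.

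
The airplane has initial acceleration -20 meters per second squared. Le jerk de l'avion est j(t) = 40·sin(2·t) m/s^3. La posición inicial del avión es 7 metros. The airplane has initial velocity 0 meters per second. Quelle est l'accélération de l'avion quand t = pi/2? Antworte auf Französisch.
Nous devons trouver l'intégrale de notre équation du jerk j(t) = 40·sin(2·t) 1 fois. En prenant ∫j(t)dt et en appliquant a(0) = -20, nous trouvons a(t) = -20·cos(2·t). En utilisant a(t) = -20·cos(2·t) et en substituant t = pi/2, nous trouvons a = 20.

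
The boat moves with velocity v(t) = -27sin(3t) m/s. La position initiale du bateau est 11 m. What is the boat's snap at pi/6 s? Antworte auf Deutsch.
Ausgehend von der Geschwindigkeit v(t) = -27·sin(3·t), nehmen wir 3 Ableitungen. Mit d/dt von v(t) finden wir a(t) = -81·cos(3·t). Die Ableitung von der Beschleunigung ergibt den Ruck: j(t) = 243·sin(3·t). Durch Ableiten von dem Ruck erhalten wir den Snap: s(t) = 729·cos(3·t). Mit s(t) = 729·cos(3·t) und Einsetzen von t = pi/6, finden wir s = 0.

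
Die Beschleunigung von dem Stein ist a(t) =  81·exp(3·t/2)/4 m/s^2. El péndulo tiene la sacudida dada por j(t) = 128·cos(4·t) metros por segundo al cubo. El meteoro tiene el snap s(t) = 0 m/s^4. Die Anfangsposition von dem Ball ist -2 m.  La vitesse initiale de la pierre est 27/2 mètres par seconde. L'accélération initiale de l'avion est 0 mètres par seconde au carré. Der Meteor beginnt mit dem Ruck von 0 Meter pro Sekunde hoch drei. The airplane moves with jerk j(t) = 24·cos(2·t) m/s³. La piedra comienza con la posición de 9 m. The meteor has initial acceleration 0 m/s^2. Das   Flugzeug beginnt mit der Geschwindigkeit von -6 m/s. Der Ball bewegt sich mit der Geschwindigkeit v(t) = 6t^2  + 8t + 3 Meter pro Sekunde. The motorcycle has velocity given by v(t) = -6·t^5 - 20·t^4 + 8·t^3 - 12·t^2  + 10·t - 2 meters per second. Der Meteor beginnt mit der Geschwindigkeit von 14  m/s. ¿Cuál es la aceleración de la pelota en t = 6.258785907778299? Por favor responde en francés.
Pour résoudre ceci, nous devons prendre 1 dérivée de notre équation de la vitesse v(t) = 6·t^2 + 8·t + 3. La dérivée de la vitesse donne l'accélération: a(t) = 12·t + 8. En utilisant a(t) = 12·t + 8 et en substituant t = 6.258785907778299, nous trouvons a = 83.1054308933396.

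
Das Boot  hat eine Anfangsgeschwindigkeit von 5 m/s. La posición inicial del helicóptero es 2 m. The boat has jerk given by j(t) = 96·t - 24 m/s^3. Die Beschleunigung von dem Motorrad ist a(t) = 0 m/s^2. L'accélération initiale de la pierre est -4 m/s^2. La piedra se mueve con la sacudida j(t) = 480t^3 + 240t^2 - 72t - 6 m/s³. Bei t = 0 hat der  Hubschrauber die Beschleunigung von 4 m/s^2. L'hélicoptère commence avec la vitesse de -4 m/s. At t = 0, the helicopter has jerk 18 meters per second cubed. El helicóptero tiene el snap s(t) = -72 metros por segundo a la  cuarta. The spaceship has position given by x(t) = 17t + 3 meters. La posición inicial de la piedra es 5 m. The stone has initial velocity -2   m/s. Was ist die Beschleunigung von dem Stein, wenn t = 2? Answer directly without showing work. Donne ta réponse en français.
À t = 2, a = 2400.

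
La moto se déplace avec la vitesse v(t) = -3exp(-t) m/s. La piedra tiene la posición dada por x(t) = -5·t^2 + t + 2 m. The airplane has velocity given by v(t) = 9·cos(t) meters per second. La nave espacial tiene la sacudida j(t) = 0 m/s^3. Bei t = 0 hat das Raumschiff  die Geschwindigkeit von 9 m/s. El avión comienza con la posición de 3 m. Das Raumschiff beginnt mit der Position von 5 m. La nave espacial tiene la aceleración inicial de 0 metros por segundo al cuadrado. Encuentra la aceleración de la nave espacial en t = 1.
Para resolver esto, necesitamos tomar 1 antiderivada de nuestra ecuación de la sacudida j(t) = 0. La integral de la sacudida, con a(0) = 0, da la aceleración: a(t) = 0. De la ecuación de la aceleración a(t) = 0, sustituimos t = 1 para obtener a = 0.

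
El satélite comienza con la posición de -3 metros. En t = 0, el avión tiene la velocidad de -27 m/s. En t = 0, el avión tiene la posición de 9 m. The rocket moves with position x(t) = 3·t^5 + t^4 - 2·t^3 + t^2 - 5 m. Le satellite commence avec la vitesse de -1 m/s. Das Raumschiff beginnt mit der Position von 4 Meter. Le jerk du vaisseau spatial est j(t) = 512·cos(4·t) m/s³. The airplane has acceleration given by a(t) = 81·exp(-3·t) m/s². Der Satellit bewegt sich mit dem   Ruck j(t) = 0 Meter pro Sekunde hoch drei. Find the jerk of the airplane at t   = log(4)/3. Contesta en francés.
Nous devons dériver notre équation de l'accélération a(t) = 81·exp(-3·t) 1 fois. La dérivée de l'accélération donne le jerk: j(t) = -243·exp(-3·t). Nous avons le jerk j(t) = -243·exp(-3·t). En substituant t = log(4)/3: j(log(4)/3) = -243/4.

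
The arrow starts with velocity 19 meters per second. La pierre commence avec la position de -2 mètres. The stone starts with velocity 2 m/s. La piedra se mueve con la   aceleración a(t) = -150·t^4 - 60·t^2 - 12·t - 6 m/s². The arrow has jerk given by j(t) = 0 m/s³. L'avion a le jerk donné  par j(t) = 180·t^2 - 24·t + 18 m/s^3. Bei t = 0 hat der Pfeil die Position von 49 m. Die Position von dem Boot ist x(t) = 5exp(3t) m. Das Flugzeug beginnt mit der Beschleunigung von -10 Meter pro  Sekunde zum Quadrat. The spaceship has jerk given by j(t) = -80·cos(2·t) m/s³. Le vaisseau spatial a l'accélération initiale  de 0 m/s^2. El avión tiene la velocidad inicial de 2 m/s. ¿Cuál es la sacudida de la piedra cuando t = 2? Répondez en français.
En partant de l'accélération a(t) = -150·t^4 - 60·t^2 - 12·t - 6, nous prenons 1 dérivée. En prenant d/dt de a(t), nous trouvons j(t) = -600·t^3 - 120·t - 12. Nous avons le jerk j(t) = -600·t^3 - 120·t - 12. En substituant t = 2: j(2) = -5052.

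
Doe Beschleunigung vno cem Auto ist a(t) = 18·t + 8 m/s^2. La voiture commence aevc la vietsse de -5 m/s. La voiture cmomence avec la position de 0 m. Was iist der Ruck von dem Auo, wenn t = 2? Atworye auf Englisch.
To solve this, we need to take 1 derivative of our acceleration equation a(t) = 18·t + 8. The derivative of acceleration gives jerk: j(t) = 18. Using j(t) = 18 and substituting t = 2, we find j = 18.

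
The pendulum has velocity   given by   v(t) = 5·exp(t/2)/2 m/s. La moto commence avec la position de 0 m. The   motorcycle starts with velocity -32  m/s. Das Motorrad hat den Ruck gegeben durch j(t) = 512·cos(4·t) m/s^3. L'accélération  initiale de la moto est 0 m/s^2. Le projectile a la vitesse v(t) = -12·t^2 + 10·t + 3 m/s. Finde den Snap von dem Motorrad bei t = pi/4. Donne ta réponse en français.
Nous devons dériver notre équation du jerk j(t) = 512·cos(4·t) 1 fois. La dérivée du jerk donne le snap: s(t) = -2048·sin(4·t). En utilisant s(t) = -2048·sin(4·t) et en substituant t = pi/4, nous trouvons s = 0.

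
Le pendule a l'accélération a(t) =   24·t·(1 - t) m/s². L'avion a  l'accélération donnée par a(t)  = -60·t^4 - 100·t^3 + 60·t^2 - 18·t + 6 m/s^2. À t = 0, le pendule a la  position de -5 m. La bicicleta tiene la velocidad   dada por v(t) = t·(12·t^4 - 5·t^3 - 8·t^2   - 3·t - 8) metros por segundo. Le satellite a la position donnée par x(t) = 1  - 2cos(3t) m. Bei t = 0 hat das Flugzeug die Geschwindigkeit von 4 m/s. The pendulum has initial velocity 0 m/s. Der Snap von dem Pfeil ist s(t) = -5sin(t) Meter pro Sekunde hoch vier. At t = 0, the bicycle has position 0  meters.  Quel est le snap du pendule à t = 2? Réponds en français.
Pour résoudre ceci, nous devons prendre 2 dérivées de notre équation de l'accélération a(t) = 24·t·(1 - t). La dérivée de l'accélération donne le jerk: j(t) = 24 - 48·t. En dérivant le jerk, nous obtenons le snap: s(t) = -48. Nous avons le snap s(t) = -48. En substituant t = 2: s(2) = -48.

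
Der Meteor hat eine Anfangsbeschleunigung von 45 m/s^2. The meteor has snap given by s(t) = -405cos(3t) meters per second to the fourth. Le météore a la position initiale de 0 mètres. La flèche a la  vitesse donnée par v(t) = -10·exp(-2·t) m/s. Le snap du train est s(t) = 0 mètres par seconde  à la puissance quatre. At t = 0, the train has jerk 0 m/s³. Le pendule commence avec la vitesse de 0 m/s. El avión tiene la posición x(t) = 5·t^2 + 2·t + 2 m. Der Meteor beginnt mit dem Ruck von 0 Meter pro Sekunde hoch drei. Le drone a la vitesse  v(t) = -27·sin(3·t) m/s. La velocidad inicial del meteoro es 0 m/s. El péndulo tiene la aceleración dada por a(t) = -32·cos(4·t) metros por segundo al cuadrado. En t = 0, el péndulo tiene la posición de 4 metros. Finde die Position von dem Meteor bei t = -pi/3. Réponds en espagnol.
Debemos encontrar la integral de nuestra ecuación del snap s(t) = -405·cos(3·t) 4 veces. La antiderivada del snap, con j(0) = 0, da la sacudida: j(t) = -135·sin(3·t). Tomando ∫j(t)dt y aplicando a(0) = 45, encontramos a(t) = 45·cos(3·t). Integrando la aceleración y usando la condición inicial v(0) = 0, obtenemos v(t) = 15·sin(3·t). La antiderivada de la velocidad, con x(0) = 0, da la posición: x(t) = 5 - 5·cos(3·t). De la ecuación de la posición x(t) = 5 - 5·cos(3·t), sustituimos t = -pi/3 para obtener x = 10.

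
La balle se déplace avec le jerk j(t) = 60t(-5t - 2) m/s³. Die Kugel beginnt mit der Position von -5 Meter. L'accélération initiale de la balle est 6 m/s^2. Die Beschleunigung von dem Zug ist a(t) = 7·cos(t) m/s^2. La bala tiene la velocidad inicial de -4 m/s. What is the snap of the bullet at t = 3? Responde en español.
Para resolver esto, necesitamos tomar 1 derivada de nuestra ecuación de la sacudida j(t) = 60·t·(-5·t - 2). Derivando la sacudida, obtenemos el snap: s(t) = -600·t - 120. De la ecuación del snap s(t) = -600·t - 120, sustituimos t = 3 para obtener s = -1920.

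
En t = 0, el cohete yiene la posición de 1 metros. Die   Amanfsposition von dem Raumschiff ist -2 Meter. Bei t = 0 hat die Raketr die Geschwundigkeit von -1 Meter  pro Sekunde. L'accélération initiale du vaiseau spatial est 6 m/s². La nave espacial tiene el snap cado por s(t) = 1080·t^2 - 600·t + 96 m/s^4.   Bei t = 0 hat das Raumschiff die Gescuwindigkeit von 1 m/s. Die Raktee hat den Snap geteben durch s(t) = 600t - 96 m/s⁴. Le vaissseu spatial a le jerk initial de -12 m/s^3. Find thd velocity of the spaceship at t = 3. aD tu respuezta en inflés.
We must find the antiderivative of our snap equation s(t) = 1080·t^2 - 600·t + 96 3 times. Taking ∫s(t)dt and applying j(0) = -12, we find j(t) = 360·t^3 - 300·t^2 + 96·t - 12. The antiderivative of jerk, with a(0) = 6, gives acceleration: a(t) = 90·t^4 - 100·t^3 + 48·t^2 - 12·t + 6. The integral of acceleration is velocity. Using v(0) = 1, we get v(t) = 18·t^5 - 25·t^4 + 16·t^3 - 6·t^2 + 6·t + 1. We have velocity v(t) = 18·t^5 - 25·t^4 + 16·t^3 - 6·t^2 + 6·t + 1. Substituting t = 3: v(3) = 2746.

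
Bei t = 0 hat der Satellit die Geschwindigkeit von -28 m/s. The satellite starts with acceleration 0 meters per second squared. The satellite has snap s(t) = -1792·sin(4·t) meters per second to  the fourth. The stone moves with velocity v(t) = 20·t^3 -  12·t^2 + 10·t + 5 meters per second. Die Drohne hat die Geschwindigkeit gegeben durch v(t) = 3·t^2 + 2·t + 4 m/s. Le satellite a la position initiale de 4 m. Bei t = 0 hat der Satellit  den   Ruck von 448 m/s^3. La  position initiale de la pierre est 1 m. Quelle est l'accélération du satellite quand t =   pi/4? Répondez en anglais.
We must find the antiderivative of our snap equation s(t) = -1792·sin(4·t) 2 times. Finding the integral of s(t) and using j(0) = 448: j(t) = 448·cos(4·t). Finding the antiderivative of j(t) and using a(0) = 0: a(t) = 112·sin(4·t). We have acceleration a(t) = 112·sin(4·t). Substituting t = pi/4: a(pi/4) = 0.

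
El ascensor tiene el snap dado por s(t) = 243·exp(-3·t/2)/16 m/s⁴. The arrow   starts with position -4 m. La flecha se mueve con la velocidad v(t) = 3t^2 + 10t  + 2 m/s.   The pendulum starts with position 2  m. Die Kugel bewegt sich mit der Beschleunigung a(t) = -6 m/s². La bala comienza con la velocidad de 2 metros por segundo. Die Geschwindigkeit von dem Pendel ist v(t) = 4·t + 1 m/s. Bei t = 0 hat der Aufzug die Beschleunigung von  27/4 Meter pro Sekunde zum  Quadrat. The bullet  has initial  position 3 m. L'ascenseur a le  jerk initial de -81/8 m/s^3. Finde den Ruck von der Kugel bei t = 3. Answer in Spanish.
Para resolver esto, necesitamos tomar 1 derivada de nuestra ecuación de la aceleración a(t) = -6. Tomando d/dt de a(t), encontramos j(t) = 0. Usando j(t) = 0 y sustituyendo t = 3, encontramos j = 0.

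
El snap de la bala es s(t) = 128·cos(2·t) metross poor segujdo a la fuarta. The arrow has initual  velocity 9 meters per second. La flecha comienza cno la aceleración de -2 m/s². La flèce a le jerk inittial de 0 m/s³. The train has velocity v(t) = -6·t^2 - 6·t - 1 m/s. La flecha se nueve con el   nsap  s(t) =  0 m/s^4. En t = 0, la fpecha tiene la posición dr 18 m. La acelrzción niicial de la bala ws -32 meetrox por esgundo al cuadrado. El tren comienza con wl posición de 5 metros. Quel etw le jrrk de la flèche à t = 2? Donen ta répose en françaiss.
Pour résoudre ceci, nous devons prendre 1 intégrale de notre équation du snap s(t) = 0. En intégrant le snap et en utilisant la condition initiale j(0) = 0, nous obtenons j(t) = 0. En utilisant j(t) = 0 et en substituant t = 2, nous trouvons j = 0.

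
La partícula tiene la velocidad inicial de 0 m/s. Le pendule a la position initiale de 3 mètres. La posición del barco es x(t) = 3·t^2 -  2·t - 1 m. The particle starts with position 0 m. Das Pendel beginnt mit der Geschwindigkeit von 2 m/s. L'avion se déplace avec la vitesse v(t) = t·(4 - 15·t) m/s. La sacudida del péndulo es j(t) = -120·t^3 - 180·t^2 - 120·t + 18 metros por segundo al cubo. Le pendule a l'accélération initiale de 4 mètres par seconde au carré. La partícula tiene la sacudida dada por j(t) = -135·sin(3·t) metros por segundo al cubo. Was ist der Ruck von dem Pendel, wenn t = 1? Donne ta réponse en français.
Nous avons le jerk j(t) = -120·t^3 - 180·t^2 - 120·t + 18. En substituant t = 1: j(1) = -402.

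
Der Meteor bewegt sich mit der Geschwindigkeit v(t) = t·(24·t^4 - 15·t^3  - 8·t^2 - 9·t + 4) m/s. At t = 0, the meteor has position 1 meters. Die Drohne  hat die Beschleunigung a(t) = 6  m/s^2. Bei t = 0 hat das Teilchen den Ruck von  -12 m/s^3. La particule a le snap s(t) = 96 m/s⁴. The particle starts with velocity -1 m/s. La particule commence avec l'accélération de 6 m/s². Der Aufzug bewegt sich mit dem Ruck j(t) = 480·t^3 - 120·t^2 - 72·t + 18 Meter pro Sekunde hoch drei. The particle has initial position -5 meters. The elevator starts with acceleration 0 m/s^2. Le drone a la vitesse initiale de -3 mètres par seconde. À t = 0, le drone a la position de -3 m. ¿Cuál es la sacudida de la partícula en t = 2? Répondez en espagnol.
Para resolver esto, necesitamos tomar 1 integral de nuestra ecuación del snap s(t) = 96. La antiderivada del snap, con j(0) = -12, da la sacudida: j(t) = 96·t - 12. Usando j(t) = 96·t - 12 y sustituyendo t = 2, encontramos j = 180.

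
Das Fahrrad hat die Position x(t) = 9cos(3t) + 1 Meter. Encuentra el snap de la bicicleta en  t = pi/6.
Para resolver esto, necesitamos tomar 4 derivadas de nuestra ecuación de la posición x(t) = 9·cos(3·t) + 1. La derivada de la posición da la velocidad: v(t) = -27·sin(3·t). La derivada de la velocidad da la aceleración: a(t) = -81·cos(3·t). La derivada de la aceleración da la sacudida: j(t) = 243·sin(3·t). Derivando la sacudida, obtenemos el snap: s(t) = 729·cos(3·t). De la ecuación del snap s(t) = 729·cos(3·t), sustituimos t = pi/6 para obtener s = 0.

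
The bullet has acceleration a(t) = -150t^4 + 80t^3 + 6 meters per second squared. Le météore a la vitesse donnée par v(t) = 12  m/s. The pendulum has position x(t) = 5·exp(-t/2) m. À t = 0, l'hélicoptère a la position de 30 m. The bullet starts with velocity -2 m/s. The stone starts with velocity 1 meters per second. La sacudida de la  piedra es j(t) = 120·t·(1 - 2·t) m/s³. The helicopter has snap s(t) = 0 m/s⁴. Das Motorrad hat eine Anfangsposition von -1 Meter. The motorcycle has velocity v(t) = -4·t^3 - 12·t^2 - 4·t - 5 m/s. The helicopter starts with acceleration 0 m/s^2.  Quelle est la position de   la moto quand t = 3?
Nous devons trouver la primitive de notre équation de la vitesse v(t) = -4·t^3 - 12·t^2 - 4·t - 5 1 fois. L'intégrale de la vitesse, avec x(0) = -1, donne la position: x(t) = -t^4 - 4·t^3 - 2·t^2 - 5·t - 1. Nous avons la position x(t) = -t^4 - 4·t^3 - 2·t^2 - 5·t - 1. En substituant t = 3: x(3) = -223.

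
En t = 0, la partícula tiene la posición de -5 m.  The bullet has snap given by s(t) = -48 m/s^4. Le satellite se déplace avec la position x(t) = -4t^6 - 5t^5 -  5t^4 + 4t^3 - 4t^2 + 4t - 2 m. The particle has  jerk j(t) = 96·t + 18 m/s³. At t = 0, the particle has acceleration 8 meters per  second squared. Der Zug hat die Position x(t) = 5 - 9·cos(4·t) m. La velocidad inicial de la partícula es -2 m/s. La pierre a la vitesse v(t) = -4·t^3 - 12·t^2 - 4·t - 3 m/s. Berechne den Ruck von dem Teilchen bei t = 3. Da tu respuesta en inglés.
From the given jerk equation j(t) = 96·t + 18, we substitute t = 3 to get j = 306.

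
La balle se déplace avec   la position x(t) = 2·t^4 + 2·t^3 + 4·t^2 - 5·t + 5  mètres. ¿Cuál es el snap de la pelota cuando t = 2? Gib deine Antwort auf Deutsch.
Wir müssen unsere Gleichung für die Position x(t) = 2·t^4 + 2·t^3 + 4·t^2 - 5·t + 5 4-mal ableiten. Durch Ableiten von der Position erhalten wir die Geschwindigkeit: v(t) = 8·t^3 + 6·t^2 + 8·t - 5. Mit d/dt von v(t) finden wir a(t) = 24·t^2 + 12·t + 8. Durch Ableiten von der Beschleunigung erhalten wir den Ruck: j(t) = 48·t + 12. Durch Ableiten von dem Ruck erhalten wir den Snap: s(t) = 48. Wir haben den Snap s(t) = 48. Durch Einsetzen von t = 2: s(2) = 48.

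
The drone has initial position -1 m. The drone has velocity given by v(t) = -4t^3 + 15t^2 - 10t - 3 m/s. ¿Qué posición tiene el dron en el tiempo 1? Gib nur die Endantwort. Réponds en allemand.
Die Antwort ist -5.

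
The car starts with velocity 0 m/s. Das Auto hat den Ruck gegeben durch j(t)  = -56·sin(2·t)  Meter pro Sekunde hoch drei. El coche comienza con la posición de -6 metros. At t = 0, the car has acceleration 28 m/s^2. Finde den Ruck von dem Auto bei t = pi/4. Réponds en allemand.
Aus der Gleichung für den Ruck j(t) = -56·sin(2·t), setzen wir t = pi/4 ein und erhalten j = -56.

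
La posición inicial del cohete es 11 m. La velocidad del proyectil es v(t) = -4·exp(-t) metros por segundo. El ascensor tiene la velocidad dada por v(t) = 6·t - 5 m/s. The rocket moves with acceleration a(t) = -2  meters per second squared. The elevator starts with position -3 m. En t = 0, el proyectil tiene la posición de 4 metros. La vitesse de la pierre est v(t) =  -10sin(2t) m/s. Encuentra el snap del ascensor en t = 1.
Debemos derivar nuestra ecuación de la velocidad v(t) = 6·t - 5 3 veces. Tomando d/dt de v(t), encontramos a(t) = 6. Derivando la aceleración, obtenemos la sacudida: j(t) = 0. Derivando la sacudida, obtenemos el snap: s(t) = 0. Usando s(t) = 0 y sustituyendo t = 1, encontramos s = 0.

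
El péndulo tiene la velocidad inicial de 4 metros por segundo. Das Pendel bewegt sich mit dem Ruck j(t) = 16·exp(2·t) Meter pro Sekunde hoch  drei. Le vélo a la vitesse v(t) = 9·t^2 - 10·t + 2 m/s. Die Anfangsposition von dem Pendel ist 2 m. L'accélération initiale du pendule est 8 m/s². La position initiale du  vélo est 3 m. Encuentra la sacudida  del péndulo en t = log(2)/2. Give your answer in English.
From the given jerk equation j(t) = 16·exp(2·t), we substitute t = log(2)/2 to get j = 32.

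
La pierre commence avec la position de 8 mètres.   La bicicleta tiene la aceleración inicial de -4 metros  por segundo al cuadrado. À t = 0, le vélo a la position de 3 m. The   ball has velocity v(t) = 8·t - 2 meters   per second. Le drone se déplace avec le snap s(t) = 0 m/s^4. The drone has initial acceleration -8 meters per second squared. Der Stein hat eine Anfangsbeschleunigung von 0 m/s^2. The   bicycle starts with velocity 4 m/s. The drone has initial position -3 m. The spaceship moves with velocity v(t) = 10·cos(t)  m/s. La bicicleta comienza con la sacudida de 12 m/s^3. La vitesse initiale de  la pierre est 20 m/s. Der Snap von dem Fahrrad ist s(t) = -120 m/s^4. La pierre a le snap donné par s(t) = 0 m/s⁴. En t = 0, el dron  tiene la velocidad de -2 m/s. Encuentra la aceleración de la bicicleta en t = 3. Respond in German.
Wir müssen das Integral unserer Gleichung für den Snap s(t) = -120 2-mal finden. Die Stammfunktion von dem Snap, mit j(0) = 12, ergibt den Ruck: j(t) = 12 - 120·t. Die Stammfunktion von dem Ruck, mit a(0) = -4, ergibt die Beschleunigung: a(t) = -60·t^2 + 12·t - 4. Mit a(t) = -60·t^2 + 12·t - 4 und Einsetzen von t = 3, finden wir a = -508.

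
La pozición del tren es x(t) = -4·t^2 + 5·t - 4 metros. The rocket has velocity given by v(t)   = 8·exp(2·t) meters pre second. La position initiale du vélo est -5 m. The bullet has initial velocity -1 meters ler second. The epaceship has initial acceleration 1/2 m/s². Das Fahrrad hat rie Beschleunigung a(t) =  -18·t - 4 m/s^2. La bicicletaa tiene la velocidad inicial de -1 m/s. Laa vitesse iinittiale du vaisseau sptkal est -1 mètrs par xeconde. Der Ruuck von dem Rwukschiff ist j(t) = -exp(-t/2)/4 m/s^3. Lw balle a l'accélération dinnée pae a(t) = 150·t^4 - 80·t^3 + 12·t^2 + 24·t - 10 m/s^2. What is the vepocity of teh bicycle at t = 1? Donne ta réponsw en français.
Pour résoudre ceci, nous devons prendre 1 intégrale de notre équation de l'accélération a(t) = -18·t - 4. En prenant ∫a(t)dt et en appliquant v(0) = -1, nous trouvons v(t) = -9·t^2 - 4·t - 1. En utilisant v(t) = -9·t^2 - 4·t - 1 et en substituant t = 1, nous trouvons v = -14.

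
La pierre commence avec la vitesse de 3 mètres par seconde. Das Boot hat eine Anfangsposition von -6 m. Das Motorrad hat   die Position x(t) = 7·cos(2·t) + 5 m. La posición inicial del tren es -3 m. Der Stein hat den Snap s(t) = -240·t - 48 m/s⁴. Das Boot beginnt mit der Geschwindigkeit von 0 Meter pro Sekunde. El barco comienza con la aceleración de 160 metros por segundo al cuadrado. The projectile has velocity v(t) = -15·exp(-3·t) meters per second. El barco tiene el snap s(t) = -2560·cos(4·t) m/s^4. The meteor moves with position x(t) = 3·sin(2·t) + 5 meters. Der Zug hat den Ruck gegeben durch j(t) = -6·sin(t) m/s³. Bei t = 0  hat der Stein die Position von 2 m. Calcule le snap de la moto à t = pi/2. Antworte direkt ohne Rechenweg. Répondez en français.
s(pi/2) = -112.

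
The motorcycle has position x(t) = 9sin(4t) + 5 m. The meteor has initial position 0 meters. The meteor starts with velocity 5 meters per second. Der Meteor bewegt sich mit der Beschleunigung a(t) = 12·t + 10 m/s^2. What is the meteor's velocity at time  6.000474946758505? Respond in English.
We must find the integral of our acceleration equation a(t) = 12·t + 10 1 time. Finding the integral of a(t) and using v(0) = 5: v(t) = 6·t^2 + 10·t + 5. From the given velocity equation v(t) = 6·t^2 + 10·t + 5, we substitute t = 6.000474946758505 to get v = 281.038946987644.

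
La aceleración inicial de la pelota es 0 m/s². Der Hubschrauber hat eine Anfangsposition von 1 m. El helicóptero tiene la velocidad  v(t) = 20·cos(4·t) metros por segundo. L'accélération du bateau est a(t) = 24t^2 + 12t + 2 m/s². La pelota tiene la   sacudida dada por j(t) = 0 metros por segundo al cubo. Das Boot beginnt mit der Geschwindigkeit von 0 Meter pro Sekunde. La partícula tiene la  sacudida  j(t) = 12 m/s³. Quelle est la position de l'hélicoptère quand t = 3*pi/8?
En partant de la vitesse v(t) = 20·cos(4·t), nous prenons 1 intégrale. En prenant ∫v(t)dt et en appliquant x(0) = 1, nous trouvons x(t) = 5·sin(4·t) + 1. Nous avons la position x(t) = 5·sin(4·t) + 1. En substituant t = 3*pi/8: x(3*pi/8) = -4.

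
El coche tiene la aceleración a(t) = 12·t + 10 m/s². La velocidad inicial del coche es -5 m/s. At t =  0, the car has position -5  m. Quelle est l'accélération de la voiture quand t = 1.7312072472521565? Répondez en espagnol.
De la ecuación de la aceleración a(t) = 12·t + 10, sustituimos t = 1.7312072472521565 para obtener a = 30.7744869670259.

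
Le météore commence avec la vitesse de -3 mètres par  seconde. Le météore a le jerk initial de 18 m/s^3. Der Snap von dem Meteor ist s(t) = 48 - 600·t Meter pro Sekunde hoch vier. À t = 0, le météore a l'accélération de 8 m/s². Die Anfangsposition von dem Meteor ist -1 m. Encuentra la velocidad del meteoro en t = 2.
Para resolver esto, necesitamos tomar 3 integrales de nuestra ecuación del snap s(t) = 48 - 600·t. La antiderivada del snap, con j(0) = 18, da la sacudida: j(t) = -300·t^2 + 48·t + 18. Tomando ∫j(t)dt y aplicando a(0) = 8, encontramos a(t) = -100·t^3 + 24·t^2 + 18·t + 8. Tomando ∫a(t)dt y aplicando v(0) = -3, encontramos v(t) = -25·t^4 + 8·t^3 + 9·t^2 + 8·t - 3. Tenemos la velocidad v(t) = -25·t^4 + 8·t^3 + 9·t^2 + 8·t - 3. Sustituyendo t = 2: v(2) = -287.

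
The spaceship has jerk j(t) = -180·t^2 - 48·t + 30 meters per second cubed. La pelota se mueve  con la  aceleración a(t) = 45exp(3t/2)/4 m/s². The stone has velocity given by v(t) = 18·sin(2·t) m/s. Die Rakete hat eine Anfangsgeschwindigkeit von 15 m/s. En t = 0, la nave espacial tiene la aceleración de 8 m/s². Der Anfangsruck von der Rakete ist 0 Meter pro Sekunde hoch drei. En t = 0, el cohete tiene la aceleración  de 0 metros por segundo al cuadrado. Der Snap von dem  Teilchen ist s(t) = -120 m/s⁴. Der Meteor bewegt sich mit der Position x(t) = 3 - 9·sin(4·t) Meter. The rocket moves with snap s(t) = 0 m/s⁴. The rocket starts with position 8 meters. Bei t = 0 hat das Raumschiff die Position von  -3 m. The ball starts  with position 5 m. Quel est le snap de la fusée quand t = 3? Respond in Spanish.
De la ecuación del snap s(t) = 0, sustituimos t = 3 para obtener s = 0.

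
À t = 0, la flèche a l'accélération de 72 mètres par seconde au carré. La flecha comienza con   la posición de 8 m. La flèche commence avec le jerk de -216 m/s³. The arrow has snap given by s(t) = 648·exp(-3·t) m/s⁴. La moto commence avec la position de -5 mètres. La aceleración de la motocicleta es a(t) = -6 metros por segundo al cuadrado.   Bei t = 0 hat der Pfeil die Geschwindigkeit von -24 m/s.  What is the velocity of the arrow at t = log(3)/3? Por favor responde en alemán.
Wir müssen unsere Gleichung für den Snap s(t) = 648·exp(-3·t) 3-mal integrieren. Das Integral von dem Snap ist der Ruck. Mit j(0) = -216 erhalten wir j(t) = -216·exp(-3·t). Mit ∫j(t)dt und Anwendung von a(0) = 72, finden wir a(t) = 72·exp(-3·t). Mit ∫a(t)dt und Anwendung von v(0) = -24, finden wir v(t) = -24·exp(-3·t). Wir haben die Geschwindigkeit v(t) = -24·exp(-3·t). Durch Einsetzen von t = log(3)/3: v(log(3)/3) = -8.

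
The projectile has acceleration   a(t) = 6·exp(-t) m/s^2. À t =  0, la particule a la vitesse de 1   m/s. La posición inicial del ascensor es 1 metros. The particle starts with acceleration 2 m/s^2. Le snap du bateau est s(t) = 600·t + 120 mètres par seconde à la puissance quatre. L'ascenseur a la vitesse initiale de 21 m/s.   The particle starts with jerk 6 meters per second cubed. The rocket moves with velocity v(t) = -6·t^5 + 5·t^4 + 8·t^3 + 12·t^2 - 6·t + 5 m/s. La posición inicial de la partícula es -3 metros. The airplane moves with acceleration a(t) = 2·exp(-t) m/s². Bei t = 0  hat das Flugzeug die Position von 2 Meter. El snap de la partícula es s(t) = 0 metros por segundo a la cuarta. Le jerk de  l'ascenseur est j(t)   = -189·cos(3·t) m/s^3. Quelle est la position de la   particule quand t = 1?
Nous devons trouver la primitive de notre équation du snap s(t) = 0 4 fois. La primitive du snap, avec j(0) = 6, donne le jerk: j(t) = 6. En intégrant le jerk et en utilisant la condition initiale a(0) = 2, nous obtenons a(t) = 6·t + 2. L'intégrale de l'accélération, avec v(0) = 1, donne la vitesse: v(t) = 3·t^2 + 2·t + 1. En intégrant la vitesse et en utilisant la condition initiale x(0) = -3, nous obtenons x(t) = t^3 + t^2 + t - 3. De l'équation de la position x(t) = t^3 + t^2 + t - 3, nous substituons t = 1 pour obtenir x = 0.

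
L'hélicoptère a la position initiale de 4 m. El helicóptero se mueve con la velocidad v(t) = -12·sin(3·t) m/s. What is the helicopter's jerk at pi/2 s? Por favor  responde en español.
Para resolver esto, necesitamos tomar 2 derivadas de nuestra ecuación de la velocidad v(t) = -12·sin(3·t). Tomando d/dt de v(t), encontramos a(t) = -36·cos(3·t). La derivada de la aceleración da la sacudida: j(t) = 108·sin(3·t). De la ecuación de la sacudida j(t) = 108·sin(3·t), sustituimos t = pi/2 para obtener j = -108.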